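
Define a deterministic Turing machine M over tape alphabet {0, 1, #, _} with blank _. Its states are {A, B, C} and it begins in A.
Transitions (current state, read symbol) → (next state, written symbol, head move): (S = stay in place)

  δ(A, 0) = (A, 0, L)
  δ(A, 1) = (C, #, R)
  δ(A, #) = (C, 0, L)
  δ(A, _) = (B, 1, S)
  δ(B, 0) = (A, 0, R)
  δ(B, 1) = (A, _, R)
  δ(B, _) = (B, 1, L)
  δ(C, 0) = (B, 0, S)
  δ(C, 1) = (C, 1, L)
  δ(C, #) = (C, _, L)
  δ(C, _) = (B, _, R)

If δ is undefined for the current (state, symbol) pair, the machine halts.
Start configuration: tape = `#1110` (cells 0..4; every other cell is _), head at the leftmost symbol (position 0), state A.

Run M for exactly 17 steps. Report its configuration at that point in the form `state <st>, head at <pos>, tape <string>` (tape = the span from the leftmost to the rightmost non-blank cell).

A | _[#]1110   read # → write 0, move L, go to C
C | [_]01110   read _ → write _, move R, go to B
B | _[0]1110   read 0 → write 0, move R, go to A
A | _0[1]110   read 1 → write #, move R, go to C
C | _0#[1]10   read 1 → write 1, move L, go to C
C | _0[#]110   read # → write _, move L, go to C
C | _[0]_110   read 0 → write 0, move S, go to B
B | _[0]_110   read 0 → write 0, move R, go to A
A | _0[_]110   read _ → write 1, move S, go to B
B | _0[1]110   read 1 → write _, move R, go to A
A | _0_[1]10   read 1 → write #, move R, go to C
C | _0_#[1]0   read 1 → write 1, move L, go to C
C | _0_[#]10   read # → write _, move L, go to C
C | _0[_]_10   read _ → write _, move R, go to B
B | _0_[_]10   read _ → write 1, move L, go to B
B | _0[_]110   read _ → write 1, move L, go to B
B | _[0]1110   read 0 → write 0, move R, go to A
A | _0[1]110
After 17 steps: state A, head at 1, tape 01110.

state A, head at 1, tape 01110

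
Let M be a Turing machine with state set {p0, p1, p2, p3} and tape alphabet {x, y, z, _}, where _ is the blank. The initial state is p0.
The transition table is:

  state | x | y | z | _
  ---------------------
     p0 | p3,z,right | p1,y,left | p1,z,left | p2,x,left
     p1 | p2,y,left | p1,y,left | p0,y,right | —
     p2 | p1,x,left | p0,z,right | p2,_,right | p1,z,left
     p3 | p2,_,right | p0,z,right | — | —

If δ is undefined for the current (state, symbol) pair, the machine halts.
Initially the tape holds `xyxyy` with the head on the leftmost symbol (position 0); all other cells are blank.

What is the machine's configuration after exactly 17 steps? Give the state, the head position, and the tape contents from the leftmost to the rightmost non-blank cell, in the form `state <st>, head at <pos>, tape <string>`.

state p1, head at -1, tape yyyyy

p0 | _[x]yxyy   read x → write z, move right, go to p3
p3 | _z[y]xyy   read y → write z, move right, go to p0
p0 | _zz[x]yy   read x → write z, move right, go to p3
p3 | _zzz[y]y   read y → write z, move right, go to p0
p0 | _zzzz[y]   read y → write y, move left, go to p1
p1 | _zzz[z]y   read z → write y, move right, go to p0
p0 | _zzzy[y]   read y → write y, move left, go to p1
p1 | _zzz[y]y   read y → write y, move left, go to p1
p1 | _zz[z]yy   read z → write y, move right, go to p0
p0 | _zzy[y]y   read y → write y, move left, go to p1
p1 | _zz[y]yy   read y → write y, move left, go to p1
p1 | _z[z]yyy   read z → write y, move right, go to p0
p0 | _zy[y]yy   read y → write y, move left, go to p1
p1 | _z[y]yyy   read y → write y, move left, go to p1
p1 | _[z]yyyy   read z → write y, move right, go to p0
p0 | _y[y]yyy   read y → write y, move left, go to p1
p1 | _[y]yyyy   read y → write y, move left, go to p1
p1 | [_]yyyyy
After 17 steps: state p1, head at -1, tape yyyyy.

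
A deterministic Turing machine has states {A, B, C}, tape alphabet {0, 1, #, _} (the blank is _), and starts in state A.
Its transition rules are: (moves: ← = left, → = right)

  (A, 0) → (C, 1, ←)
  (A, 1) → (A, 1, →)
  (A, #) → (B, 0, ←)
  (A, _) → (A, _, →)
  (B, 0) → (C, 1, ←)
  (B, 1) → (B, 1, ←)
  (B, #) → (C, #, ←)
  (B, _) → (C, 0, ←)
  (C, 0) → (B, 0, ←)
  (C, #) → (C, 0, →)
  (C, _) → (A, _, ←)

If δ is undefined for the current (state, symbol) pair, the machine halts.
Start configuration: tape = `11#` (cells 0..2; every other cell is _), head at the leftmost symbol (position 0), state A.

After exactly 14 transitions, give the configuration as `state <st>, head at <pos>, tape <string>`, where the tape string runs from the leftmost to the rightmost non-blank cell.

state=A head=0 tape=___[1]1#   (A,1)→(A,1,→)
state=A head=1 tape=___1[1]#   (A,1)→(A,1,→)
state=A head=2 tape=___11[#]   (A,#)→(B,0,←)
state=B head=1 tape=___1[1]0   (B,1)→(B,1,←)
state=B head=0 tape=___[1]10   (B,1)→(B,1,←)
state=B head=-1 tape=__[_]110   (B,_)→(C,0,←)
state=C head=-2 tape=_[_]0110   (C,_)→(A,_,←)
state=A head=-3 tape=[_]_0110   (A,_)→(A,_,→)
state=A head=-2 tape=_[_]0110   (A,_)→(A,_,→)
state=A head=-1 tape=__[0]110   (A,0)→(C,1,←)
state=C head=-2 tape=_[_]1110   (C,_)→(A,_,←)
state=A head=-3 tape=[_]_1110   (A,_)→(A,_,→)
state=A head=-2 tape=_[_]1110   (A,_)→(A,_,→)
state=A head=-1 tape=__[1]110   (A,1)→(A,1,→)
state=A head=0 tape=__1[1]10
After 14 steps: state A, head at 0, tape 1110.

state A, head at 0, tape 1110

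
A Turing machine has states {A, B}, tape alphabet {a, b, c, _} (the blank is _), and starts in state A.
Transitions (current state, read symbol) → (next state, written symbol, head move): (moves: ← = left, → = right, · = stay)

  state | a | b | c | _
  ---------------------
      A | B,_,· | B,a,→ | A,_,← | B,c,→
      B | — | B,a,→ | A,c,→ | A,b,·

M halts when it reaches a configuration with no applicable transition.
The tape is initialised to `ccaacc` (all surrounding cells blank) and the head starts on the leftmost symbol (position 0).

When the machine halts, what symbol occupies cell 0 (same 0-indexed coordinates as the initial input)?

a

A | _[c]caacc   read c → write _, move ←, go to A
A | [_]_caacc   read _ → write c, move →, go to B
B | c[_]caacc   read _ → write b, move ·, go to A
A | c[b]caacc   read b → write a, move →, go to B
B | ca[c]aacc   read c → write c, move →, go to A
A | cac[a]acc   read a → write _, move ·, go to B
B | cac[_]acc   read _ → write b, move ·, go to A
A | cac[b]acc   read b → write a, move →, go to B
B | caca[a]cc
Cell 0 holds a when M halts.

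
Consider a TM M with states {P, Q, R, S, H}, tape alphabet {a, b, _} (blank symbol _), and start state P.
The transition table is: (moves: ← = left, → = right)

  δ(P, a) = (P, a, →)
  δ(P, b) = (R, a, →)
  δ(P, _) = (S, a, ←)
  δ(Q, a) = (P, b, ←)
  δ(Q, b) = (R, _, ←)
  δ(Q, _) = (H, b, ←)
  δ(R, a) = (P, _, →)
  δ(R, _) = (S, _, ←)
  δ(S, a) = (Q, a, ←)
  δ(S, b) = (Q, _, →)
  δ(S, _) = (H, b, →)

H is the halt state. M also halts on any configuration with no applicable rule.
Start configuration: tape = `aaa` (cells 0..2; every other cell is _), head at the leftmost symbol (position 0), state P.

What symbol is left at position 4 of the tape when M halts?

P | [a]aa__   read a → write a, move →, go to P
P | a[a]a__   read a → write a, move →, go to P
P | aa[a]__   read a → write a, move →, go to P
P | aaa[_]_   read _ → write a, move ←, go to S
S | aa[a]a_   read a → write a, move ←, go to Q
Q | a[a]aa_   read a → write b, move ←, go to P
P | [a]baa_   read a → write a, move →, go to P
P | a[b]aa_   read b → write a, move →, go to R
R | aa[a]a_   read a → write _, move →, go to P
P | aa_[a]_   read a → write a, move →, go to P
P | aa_a[_]   read _ → write a, move ←, go to S
S | aa_[a]a   read a → write a, move ←, go to Q
Q | aa[_]aa   read _ → write b, move ←, go to H
H | a[a]baa
Cell 4 holds a when M halts.

a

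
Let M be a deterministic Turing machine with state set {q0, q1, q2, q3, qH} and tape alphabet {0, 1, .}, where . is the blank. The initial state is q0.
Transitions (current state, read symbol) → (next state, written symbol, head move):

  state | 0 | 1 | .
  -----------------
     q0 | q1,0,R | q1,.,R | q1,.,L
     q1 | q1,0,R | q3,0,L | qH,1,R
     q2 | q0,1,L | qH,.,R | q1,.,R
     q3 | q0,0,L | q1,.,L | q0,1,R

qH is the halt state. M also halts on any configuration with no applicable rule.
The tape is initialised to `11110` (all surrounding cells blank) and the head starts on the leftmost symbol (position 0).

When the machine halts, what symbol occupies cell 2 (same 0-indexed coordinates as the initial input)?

q0 | [1]1110..   read 1 → write ., move R, go to q1
q1 | .[1]110..   read 1 → write 0, move L, go to q3
q3 | [.]0110..   read . → write 1, move R, go to q0
q0 | 1[0]110..   read 0 → write 0, move R, go to q1
q1 | 10[1]10..   read 1 → write 0, move L, go to q3
q3 | 1[0]010..   read 0 → write 0, move L, go to q0
q0 | [1]0010..   read 1 → write ., move R, go to q1
q1 | .[0]010..   read 0 → write 0, move R, go to q1
q1 | .0[0]10..   read 0 → write 0, move R, go to q1
q1 | .00[1]0..   read 1 → write 0, move L, go to q3
q3 | .0[0]00..   read 0 → write 0, move L, go to q0
q0 | .[0]000..   read 0 → write 0, move R, go to q1
q1 | .0[0]00..   read 0 → write 0, move R, go to q1
q1 | .00[0]0..   read 0 → write 0, move R, go to q1
q1 | .000[0]..   read 0 → write 0, move R, go to q1
q1 | .0000[.].   read . → write 1, move R, go to qH
qH | .00001[.]
Cell 2 holds 0 when M halts.

0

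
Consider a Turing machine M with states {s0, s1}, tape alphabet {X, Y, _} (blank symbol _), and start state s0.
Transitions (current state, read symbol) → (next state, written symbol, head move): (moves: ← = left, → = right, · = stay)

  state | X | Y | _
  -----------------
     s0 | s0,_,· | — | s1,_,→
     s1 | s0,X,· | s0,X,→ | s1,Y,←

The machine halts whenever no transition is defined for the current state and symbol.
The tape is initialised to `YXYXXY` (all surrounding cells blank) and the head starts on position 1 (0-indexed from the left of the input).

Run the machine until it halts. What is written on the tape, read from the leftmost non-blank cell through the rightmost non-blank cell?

state=s0 head=1 tape=Y[X]YXXY__   (s0,X)→(s0,_,·)
state=s0 head=1 tape=Y[_]YXXY__   (s0,_)→(s1,_,→)
state=s1 head=2 tape=Y_[Y]XXY__   (s1,Y)→(s0,X,→)
state=s0 head=3 tape=Y_X[X]XY__   (s0,X)→(s0,_,·)
state=s0 head=3 tape=Y_X[_]XY__   (s0,_)→(s1,_,→)
state=s1 head=4 tape=Y_X_[X]Y__   (s1,X)→(s0,X,·)
state=s0 head=4 tape=Y_X_[X]Y__   (s0,X)→(s0,_,·)
state=s0 head=4 tape=Y_X_[_]Y__   (s0,_)→(s1,_,→)
state=s1 head=5 tape=Y_X__[Y]__   (s1,Y)→(s0,X,→)
state=s0 head=6 tape=Y_X__X[_]_   (s0,_)→(s1,_,→)
state=s1 head=7 tape=Y_X__X_[_]   (s1,_)→(s1,Y,←)
state=s1 head=6 tape=Y_X__X[_]Y   (s1,_)→(s1,Y,←)
state=s1 head=5 tape=Y_X__[X]YY   (s1,X)→(s0,X,·)
state=s0 head=5 tape=Y_X__[X]YY   (s0,X)→(s0,_,·)
state=s0 head=5 tape=Y_X__[_]YY   (s0,_)→(s1,_,→)
state=s1 head=6 tape=Y_X___[Y]Y   (s1,Y)→(s0,X,→)
state=s0 head=7 tape=Y_X___X[Y]
The non-blank tape span at halt is Y_X___XY.

Y_X___XY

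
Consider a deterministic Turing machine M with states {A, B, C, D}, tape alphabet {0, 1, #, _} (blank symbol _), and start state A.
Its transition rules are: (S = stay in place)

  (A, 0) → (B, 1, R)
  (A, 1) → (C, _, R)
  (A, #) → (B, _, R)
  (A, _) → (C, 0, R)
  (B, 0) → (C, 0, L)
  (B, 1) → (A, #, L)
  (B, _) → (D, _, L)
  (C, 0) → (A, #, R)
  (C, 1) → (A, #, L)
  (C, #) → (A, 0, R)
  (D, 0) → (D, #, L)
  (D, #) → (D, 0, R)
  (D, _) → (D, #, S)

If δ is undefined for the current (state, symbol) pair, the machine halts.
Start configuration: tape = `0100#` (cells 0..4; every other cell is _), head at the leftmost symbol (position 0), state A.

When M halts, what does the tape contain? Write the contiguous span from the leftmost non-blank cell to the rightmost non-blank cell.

A | [0]100#   read 0 → write 1, move R, go to B
B | 1[1]00#   read 1 → write #, move L, go to A
A | [1]#00#   read 1 → write _, move R, go to C
C | _[#]00#   read # → write 0, move R, go to A
A | _0[0]0#   read 0 → write 1, move R, go to B
B | _01[0]#   read 0 → write 0, move L, go to C
C | _0[1]0#   read 1 → write #, move L, go to A
A | _[0]#0#   read 0 → write 1, move R, go to B
B | _1[#]0#
The non-blank tape span at halt is 1#0#.

1#0#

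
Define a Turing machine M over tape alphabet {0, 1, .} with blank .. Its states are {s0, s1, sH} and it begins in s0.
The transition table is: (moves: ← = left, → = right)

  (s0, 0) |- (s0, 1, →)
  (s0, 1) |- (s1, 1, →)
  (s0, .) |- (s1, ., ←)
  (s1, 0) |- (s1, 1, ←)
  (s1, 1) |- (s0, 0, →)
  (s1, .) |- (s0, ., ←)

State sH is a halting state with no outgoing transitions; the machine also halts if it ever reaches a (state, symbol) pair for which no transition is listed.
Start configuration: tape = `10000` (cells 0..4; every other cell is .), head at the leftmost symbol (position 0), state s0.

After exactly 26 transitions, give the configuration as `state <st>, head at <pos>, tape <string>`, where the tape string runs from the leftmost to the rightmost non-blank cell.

s0 | [1]0000.   read 1 → write 1, move →, go to s1
s1 | 1[0]000.   read 0 → write 1, move ←, go to s1
s1 | [1]1000.   read 1 → write 0, move →, go to s0
s0 | 0[1]000.   read 1 → write 1, move →, go to s1
s1 | 01[0]00.   read 0 → write 1, move ←, go to s1
s1 | 0[1]100.   read 1 → write 0, move →, go to s0
s0 | 00[1]00.   read 1 → write 1, move →, go to s1
s1 | 001[0]0.   read 0 → write 1, move ←, go to s1
s1 | 00[1]10.   read 1 → write 0, move →, go to s0
s0 | 000[1]0.   read 1 → write 1, move →, go to s1
s1 | 0001[0].   read 0 → write 1, move ←, go to s1
s1 | 000[1]1.   read 1 → write 0, move →, go to s0
s0 | 0000[1].   read 1 → write 1, move →, go to s1
s1 | 00001[.]   read . → write ., move ←, go to s0
s0 | 0000[1].   read 1 → write 1, move →, go to s1
s1 | 00001[.]   read . → write ., move ←, go to s0
s0 | 0000[1].   read 1 → write 1, move →, go to s1
s1 | 00001[.]   read . → write ., move ←, go to s0
s0 | 0000[1].   read 1 → write 1, move →, go to s1
s1 | 00001[.]   read . → write ., move ←, go to s0
s0 | 0000[1].   read 1 → write 1, move →, go to s1
s1 | 00001[.]   read . → write ., move ←, go to s0
s0 | 0000[1].   read 1 → write 1, move →, go to s1
s1 | 00001[.]   read . → write ., move ←, go to s0
s0 | 0000[1].   read 1 → write 1, move →, go to s1
s1 | 00001[.]   read . → write ., move ←, go to s0
s0 | 0000[1].
After 26 steps: state s0, head at 4, tape 00001.

state s0, head at 4, tape 00001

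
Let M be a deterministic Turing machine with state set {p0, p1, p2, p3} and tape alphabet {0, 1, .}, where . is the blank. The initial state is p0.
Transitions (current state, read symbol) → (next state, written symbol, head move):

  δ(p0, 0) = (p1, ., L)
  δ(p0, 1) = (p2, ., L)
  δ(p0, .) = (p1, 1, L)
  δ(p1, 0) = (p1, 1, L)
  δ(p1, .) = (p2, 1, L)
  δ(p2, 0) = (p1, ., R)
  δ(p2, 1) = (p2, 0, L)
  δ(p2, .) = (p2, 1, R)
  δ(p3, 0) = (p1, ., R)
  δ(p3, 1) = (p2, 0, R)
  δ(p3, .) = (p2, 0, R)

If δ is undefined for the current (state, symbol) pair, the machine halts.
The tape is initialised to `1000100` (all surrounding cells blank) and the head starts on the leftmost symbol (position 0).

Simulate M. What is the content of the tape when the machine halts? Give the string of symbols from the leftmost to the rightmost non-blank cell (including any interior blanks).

1.11110100

p0 | ...[1]000100   read 1 → write ., move L, go to p2
p2 | ..[.].000100   read . → write 1, move R, go to p2
p2 | ..1[.]000100   read . → write 1, move R, go to p2
p2 | ..11[0]00100   read 0 → write ., move R, go to p1
p1 | ..11.[0]0100   read 0 → write 1, move L, go to p1
p1 | ..11[.]10100   read . → write 1, move L, go to p2
p2 | ..1[1]110100   read 1 → write 0, move L, go to p2
p2 | ..[1]0110100   read 1 → write 0, move L, go to p2
p2 | .[.]00110100   read . → write 1, move R, go to p2
p2 | .1[0]0110100   read 0 → write ., move R, go to p1
p1 | .1.[0]110100   read 0 → write 1, move L, go to p1
p1 | .1[.]1110100   read . → write 1, move L, go to p2
p2 | .[1]11110100   read 1 → write 0, move L, go to p2
p2 | [.]011110100   read . → write 1, move R, go to p2
p2 | 1[0]11110100   read 0 → write ., move R, go to p1
p1 | 1.[1]1110100
The non-blank tape span at halt is 1.11110100.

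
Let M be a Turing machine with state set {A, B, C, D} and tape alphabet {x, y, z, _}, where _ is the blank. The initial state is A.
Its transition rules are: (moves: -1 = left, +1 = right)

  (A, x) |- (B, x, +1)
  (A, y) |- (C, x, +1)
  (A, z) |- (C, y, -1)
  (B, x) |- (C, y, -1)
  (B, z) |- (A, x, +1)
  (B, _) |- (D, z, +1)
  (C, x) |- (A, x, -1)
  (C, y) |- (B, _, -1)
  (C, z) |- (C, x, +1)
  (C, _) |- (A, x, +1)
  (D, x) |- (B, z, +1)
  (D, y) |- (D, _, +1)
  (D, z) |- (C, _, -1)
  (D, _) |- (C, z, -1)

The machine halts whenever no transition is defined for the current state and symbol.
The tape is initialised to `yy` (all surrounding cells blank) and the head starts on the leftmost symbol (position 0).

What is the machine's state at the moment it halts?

state=A head=0 tape=_[y]y_   (A,y)→(C,x,+1)
state=C head=1 tape=_x[y]_   (C,y)→(B,_,-1)
state=B head=0 tape=_[x]__   (B,x)→(C,y,-1)
state=C head=-1 tape=[_]y__   (C,_)→(A,x,+1)
state=A head=0 tape=x[y]__   (A,y)→(C,x,+1)
state=C head=1 tape=xx[_]_   (C,_)→(A,x,+1)
state=A head=2 tape=xxx[_]
No transition is defined for (A, _); M halts in state A.

A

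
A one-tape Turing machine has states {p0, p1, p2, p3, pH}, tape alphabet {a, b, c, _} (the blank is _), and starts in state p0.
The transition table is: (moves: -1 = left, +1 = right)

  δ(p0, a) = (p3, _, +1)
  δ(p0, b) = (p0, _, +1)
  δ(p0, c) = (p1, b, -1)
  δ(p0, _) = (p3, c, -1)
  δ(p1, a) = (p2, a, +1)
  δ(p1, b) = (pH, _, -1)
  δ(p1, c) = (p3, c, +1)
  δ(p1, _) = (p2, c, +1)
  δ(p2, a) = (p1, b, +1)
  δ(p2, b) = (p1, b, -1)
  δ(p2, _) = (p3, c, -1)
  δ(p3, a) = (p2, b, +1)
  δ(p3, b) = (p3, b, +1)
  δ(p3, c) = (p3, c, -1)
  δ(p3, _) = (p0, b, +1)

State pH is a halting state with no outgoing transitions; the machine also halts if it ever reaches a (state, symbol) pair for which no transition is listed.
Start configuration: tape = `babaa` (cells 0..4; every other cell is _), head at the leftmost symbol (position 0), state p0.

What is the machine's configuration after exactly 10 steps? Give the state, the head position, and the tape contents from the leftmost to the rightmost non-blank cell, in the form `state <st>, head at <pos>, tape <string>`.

state p3, head at 4, tape bbbcc

state=p0 head=0 tape=[b]abaa__   (p0,b)→(p0,_,+1)
state=p0 head=1 tape=_[a]baa__   (p0,a)→(p3,_,+1)
state=p3 head=2 tape=__[b]aa__   (p3,b)→(p3,b,+1)
state=p3 head=3 tape=__b[a]a__   (p3,a)→(p2,b,+1)
state=p2 head=4 tape=__bb[a]__   (p2,a)→(p1,b,+1)
state=p1 head=5 tape=__bbb[_]_   (p1,_)→(p2,c,+1)
state=p2 head=6 tape=__bbbc[_]   (p2,_)→(p3,c,-1)
state=p3 head=5 tape=__bbb[c]c   (p3,c)→(p3,c,-1)
state=p3 head=4 tape=__bb[b]cc   (p3,b)→(p3,b,+1)
state=p3 head=5 tape=__bbb[c]c   (p3,c)→(p3,c,-1)
state=p3 head=4 tape=__bb[b]cc
After 10 steps: state p3, head at 4, tape bbbcc.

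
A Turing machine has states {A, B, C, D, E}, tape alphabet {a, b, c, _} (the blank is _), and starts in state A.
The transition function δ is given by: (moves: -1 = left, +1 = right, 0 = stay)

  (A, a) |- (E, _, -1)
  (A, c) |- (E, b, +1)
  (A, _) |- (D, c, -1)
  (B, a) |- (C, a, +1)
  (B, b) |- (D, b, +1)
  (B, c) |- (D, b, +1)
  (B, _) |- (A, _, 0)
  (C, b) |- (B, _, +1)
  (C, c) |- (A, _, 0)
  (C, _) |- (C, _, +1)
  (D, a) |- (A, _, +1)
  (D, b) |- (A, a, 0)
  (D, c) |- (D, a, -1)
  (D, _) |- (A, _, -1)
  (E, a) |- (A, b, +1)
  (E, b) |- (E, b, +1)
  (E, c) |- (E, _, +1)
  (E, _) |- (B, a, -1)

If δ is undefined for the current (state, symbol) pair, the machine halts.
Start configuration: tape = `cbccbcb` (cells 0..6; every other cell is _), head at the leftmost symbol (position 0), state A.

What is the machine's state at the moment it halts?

state=A head=0 tape=[c]bccbcb__   (A,c)→(E,b,+1)
state=E head=1 tape=b[b]ccbcb__   (E,b)→(E,b,+1)
state=E head=2 tape=bb[c]cbcb__   (E,c)→(E,_,+1)
state=E head=3 tape=bb_[c]bcb__   (E,c)→(E,_,+1)
state=E head=4 tape=bb__[b]cb__   (E,b)→(E,b,+1)
state=E head=5 tape=bb__b[c]b__   (E,c)→(E,_,+1)
state=E head=6 tape=bb__b_[b]__   (E,b)→(E,b,+1)
state=E head=7 tape=bb__b_b[_]_   (E,_)→(B,a,-1)
state=B head=6 tape=bb__b_[b]a_   (B,b)→(D,b,+1)
state=D head=7 tape=bb__b_b[a]_   (D,a)→(A,_,+1)
state=A head=8 tape=bb__b_b_[_]   (A,_)→(D,c,-1)
state=D head=7 tape=bb__b_b[_]c   (D,_)→(A,_,-1)
state=A head=6 tape=bb__b_[b]_c
No transition is defined for (A, b); M halts in state A.

A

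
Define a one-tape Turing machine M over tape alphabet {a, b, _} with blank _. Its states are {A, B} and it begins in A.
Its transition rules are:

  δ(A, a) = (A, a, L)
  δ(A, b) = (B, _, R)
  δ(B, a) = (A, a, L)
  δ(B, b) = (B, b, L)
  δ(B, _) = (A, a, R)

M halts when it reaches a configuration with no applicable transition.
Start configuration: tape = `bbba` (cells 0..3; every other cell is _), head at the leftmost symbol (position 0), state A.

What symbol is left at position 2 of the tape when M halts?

_

state=A head=0 tape=[b]bba   (A,b)→(B,_,R)
state=B head=1 tape=_[b]ba   (B,b)→(B,b,L)
state=B head=0 tape=[_]bba   (B,_)→(A,a,R)
state=A head=1 tape=a[b]ba   (A,b)→(B,_,R)
state=B head=2 tape=a_[b]a   (B,b)→(B,b,L)
state=B head=1 tape=a[_]ba   (B,_)→(A,a,R)
state=A head=2 tape=aa[b]a   (A,b)→(B,_,R)
state=B head=3 tape=aa_[a]   (B,a)→(A,a,L)
state=A head=2 tape=aa[_]a
Cell 2 holds _ when M halts.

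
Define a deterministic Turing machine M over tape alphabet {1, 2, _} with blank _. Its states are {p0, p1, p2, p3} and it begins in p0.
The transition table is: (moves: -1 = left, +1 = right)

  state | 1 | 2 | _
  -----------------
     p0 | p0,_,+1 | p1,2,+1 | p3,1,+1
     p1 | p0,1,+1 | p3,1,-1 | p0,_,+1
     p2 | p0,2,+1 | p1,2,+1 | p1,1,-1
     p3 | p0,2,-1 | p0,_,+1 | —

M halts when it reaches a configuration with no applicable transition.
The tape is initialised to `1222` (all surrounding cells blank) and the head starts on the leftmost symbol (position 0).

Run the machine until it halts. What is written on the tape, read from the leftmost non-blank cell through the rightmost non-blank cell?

p0 | [1]222___   read 1 → write _, move +1, go to p0
p0 | _[2]22___   read 2 → write 2, move +1, go to p1
p1 | _2[2]2___   read 2 → write 1, move -1, go to p3
p3 | _[2]12___   read 2 → write _, move +1, go to p0
p0 | __[1]2___   read 1 → write _, move +1, go to p0
p0 | ___[2]___   read 2 → write 2, move +1, go to p1
p1 | ___2[_]__   read _ → write _, move +1, go to p0
p0 | ___2_[_]_   read _ → write 1, move +1, go to p3
p3 | ___2_1[_]
The non-blank tape span at halt is 2_1.

2_1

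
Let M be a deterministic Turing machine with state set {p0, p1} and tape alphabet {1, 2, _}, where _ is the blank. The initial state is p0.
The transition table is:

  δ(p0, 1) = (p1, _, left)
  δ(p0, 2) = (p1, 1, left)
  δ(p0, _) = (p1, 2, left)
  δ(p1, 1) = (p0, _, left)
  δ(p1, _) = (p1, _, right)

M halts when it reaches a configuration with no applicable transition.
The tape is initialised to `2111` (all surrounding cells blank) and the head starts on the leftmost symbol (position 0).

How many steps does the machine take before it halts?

5

p0 | __[2]111   read 2 → write 1, move left, go to p1
p1 | _[_]1111   read _ → write _, move right, go to p1
p1 | __[1]111   read 1 → write _, move left, go to p0
p0 | _[_]_111   read _ → write 2, move left, go to p1
p1 | [_]2_111   read _ → write _, move right, go to p1
p1 | _[2]_111
M halts after 5 transitions.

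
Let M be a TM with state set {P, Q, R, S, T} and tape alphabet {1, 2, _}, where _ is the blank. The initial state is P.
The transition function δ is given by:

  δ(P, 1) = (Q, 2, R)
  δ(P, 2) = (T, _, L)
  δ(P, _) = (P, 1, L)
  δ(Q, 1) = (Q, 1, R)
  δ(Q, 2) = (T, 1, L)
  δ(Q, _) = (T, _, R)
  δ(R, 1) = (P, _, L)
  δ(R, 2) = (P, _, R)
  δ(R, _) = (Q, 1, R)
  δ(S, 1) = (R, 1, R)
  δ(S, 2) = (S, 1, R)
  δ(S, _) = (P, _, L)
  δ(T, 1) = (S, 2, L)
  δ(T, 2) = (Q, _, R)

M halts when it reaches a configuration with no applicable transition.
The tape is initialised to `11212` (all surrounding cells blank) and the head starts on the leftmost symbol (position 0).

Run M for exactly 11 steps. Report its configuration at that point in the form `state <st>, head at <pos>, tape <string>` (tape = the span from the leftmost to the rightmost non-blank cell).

state=P head=0 tape=[1]1212_   (P,1)→(Q,2,R)
state=Q head=1 tape=2[1]212_   (Q,1)→(Q,1,R)
state=Q head=2 tape=21[2]12_   (Q,2)→(T,1,L)
state=T head=1 tape=2[1]112_   (T,1)→(S,2,L)
state=S head=0 tape=[2]2112_   (S,2)→(S,1,R)
state=S head=1 tape=1[2]112_   (S,2)→(S,1,R)
state=S head=2 tape=11[1]12_   (S,1)→(R,1,R)
state=R head=3 tape=111[1]2_   (R,1)→(P,_,L)
state=P head=2 tape=11[1]_2_   (P,1)→(Q,2,R)
state=Q head=3 tape=112[_]2_   (Q,_)→(T,_,R)
state=T head=4 tape=112_[2]_   (T,2)→(Q,_,R)
state=Q head=5 tape=112__[_]
After 11 steps: state Q, head at 5, tape 112.

state Q, head at 5, tape 112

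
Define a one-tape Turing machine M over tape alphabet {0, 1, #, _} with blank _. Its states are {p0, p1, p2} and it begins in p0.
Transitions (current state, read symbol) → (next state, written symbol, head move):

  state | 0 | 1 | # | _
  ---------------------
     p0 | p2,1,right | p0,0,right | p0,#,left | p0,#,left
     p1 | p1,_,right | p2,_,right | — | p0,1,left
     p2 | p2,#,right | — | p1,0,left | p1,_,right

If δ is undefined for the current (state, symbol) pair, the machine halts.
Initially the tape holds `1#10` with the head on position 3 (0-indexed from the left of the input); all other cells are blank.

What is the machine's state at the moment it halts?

p2

state=p0 head=3 tape=1#1[0]__   (p0,0)→(p2,1,right)
state=p2 head=4 tape=1#11[_]_   (p2,_)→(p1,_,right)
state=p1 head=5 tape=1#11_[_]   (p1,_)→(p0,1,left)
state=p0 head=4 tape=1#11[_]1   (p0,_)→(p0,#,left)
state=p0 head=3 tape=1#1[1]#1   (p0,1)→(p0,0,right)
state=p0 head=4 tape=1#10[#]1   (p0,#)→(p0,#,left)
state=p0 head=3 tape=1#1[0]#1   (p0,0)→(p2,1,right)
state=p2 head=4 tape=1#11[#]1   (p2,#)→(p1,0,left)
state=p1 head=3 tape=1#1[1]01   (p1,1)→(p2,_,right)
state=p2 head=4 tape=1#1_[0]1   (p2,0)→(p2,#,right)
state=p2 head=5 tape=1#1_#[1]
No transition is defined for (p2, 1); M halts in state p2.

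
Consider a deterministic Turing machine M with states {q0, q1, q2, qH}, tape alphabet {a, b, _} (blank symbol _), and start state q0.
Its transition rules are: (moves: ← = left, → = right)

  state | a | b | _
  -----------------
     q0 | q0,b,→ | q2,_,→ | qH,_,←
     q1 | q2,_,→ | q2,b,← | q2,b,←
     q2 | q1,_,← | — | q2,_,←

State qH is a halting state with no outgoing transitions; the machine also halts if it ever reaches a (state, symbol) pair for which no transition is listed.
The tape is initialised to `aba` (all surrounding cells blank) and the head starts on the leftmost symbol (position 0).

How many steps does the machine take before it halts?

q0 | [a]ba   read a → write b, move →, go to q0
q0 | b[b]a   read b → write _, move →, go to q2
q2 | b_[a]   read a → write _, move ←, go to q1
q1 | b[_]_   read _ → write b, move ←, go to q2
q2 | [b]b_
M halts after 4 transitions.

4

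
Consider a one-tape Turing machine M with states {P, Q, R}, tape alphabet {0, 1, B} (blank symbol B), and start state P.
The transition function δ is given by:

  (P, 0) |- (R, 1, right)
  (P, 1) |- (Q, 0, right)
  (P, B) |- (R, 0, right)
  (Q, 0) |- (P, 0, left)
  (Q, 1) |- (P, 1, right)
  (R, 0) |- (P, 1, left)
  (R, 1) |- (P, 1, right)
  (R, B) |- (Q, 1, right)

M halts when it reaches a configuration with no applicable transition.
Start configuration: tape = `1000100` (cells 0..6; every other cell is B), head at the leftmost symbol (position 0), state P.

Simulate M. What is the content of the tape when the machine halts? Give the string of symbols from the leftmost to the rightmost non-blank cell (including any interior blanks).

state=P head=0 tape=[1]000100BB   (P,1)→(Q,0,right)
state=Q head=1 tape=0[0]00100BB   (Q,0)→(P,0,left)
state=P head=0 tape=[0]000100BB   (P,0)→(R,1,right)
state=R head=1 tape=1[0]00100BB   (R,0)→(P,1,left)
state=P head=0 tape=[1]100100BB   (P,1)→(Q,0,right)
state=Q head=1 tape=0[1]00100BB   (Q,1)→(P,1,right)
state=P head=2 tape=01[0]0100BB   (P,0)→(R,1,right)
state=R head=3 tape=011[0]100BB   (R,0)→(P,1,left)
state=P head=2 tape=01[1]1100BB   (P,1)→(Q,0,right)
state=Q head=3 tape=010[1]100BB   (Q,1)→(P,1,right)
state=P head=4 tape=0101[1]00BB   (P,1)→(Q,0,right)
state=Q head=5 tape=01010[0]0BB   (Q,0)→(P,0,left)
state=P head=4 tape=0101[0]00BB   (P,0)→(R,1,right)
state=R head=5 tape=01011[0]0BB   (R,0)→(P,1,left)
state=P head=4 tape=0101[1]10BB   (P,1)→(Q,0,right)
state=Q head=5 tape=01010[1]0BB   (Q,1)→(P,1,right)
state=P head=6 tape=010101[0]BB   (P,0)→(R,1,right)
state=R head=7 tape=0101011[B]B   (R,B)→(Q,1,right)
state=Q head=8 tape=01010111[B]
The non-blank tape span at halt is 01010111.

01010111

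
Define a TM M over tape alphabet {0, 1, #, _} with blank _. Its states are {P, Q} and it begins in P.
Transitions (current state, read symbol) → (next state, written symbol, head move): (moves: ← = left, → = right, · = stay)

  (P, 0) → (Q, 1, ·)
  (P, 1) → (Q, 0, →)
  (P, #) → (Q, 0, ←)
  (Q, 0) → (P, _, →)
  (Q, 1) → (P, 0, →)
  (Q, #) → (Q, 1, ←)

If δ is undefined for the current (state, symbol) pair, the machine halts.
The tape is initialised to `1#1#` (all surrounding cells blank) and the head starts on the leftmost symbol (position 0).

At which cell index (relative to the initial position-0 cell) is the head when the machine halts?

state=P head=0 tape=[1]#1#_   (P,1)→(Q,0,→)
state=Q head=1 tape=0[#]1#_   (Q,#)→(Q,1,←)
state=Q head=0 tape=[0]11#_   (Q,0)→(P,_,→)
state=P head=1 tape=_[1]1#_   (P,1)→(Q,0,→)
state=Q head=2 tape=_0[1]#_   (Q,1)→(P,0,→)
state=P head=3 tape=_00[#]_   (P,#)→(Q,0,←)
state=Q head=2 tape=_0[0]0_   (Q,0)→(P,_,→)
state=P head=3 tape=_0_[0]_   (P,0)→(Q,1,·)
state=Q head=3 tape=_0_[1]_   (Q,1)→(P,0,→)
state=P head=4 tape=_0_0[_]
At halt the head is at cell 4.

4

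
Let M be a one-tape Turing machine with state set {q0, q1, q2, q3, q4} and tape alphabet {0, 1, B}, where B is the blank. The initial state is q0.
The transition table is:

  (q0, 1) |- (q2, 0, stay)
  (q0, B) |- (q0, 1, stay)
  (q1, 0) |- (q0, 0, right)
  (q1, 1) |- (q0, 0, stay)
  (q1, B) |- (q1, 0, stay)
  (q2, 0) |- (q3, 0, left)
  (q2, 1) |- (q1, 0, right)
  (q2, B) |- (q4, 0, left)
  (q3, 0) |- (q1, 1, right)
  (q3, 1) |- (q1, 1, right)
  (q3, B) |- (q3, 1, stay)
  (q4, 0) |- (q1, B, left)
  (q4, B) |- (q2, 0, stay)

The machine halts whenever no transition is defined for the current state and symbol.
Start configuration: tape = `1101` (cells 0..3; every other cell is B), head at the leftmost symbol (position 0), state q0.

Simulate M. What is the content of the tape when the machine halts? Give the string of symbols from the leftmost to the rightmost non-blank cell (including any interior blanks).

11001

q0 | B[1]101   read 1 → write 0, move stay, go to q2
q2 | B[0]101   read 0 → write 0, move left, go to q3
q3 | [B]0101   read B → write 1, move stay, go to q3
q3 | [1]0101   read 1 → write 1, move right, go to q1
q1 | 1[0]101   read 0 → write 0, move right, go to q0
q0 | 10[1]01   read 1 → write 0, move stay, go to q2
q2 | 10[0]01   read 0 → write 0, move left, go to q3
q3 | 1[0]001   read 0 → write 1, move right, go to q1
q1 | 11[0]01   read 0 → write 0, move right, go to q0
q0 | 110[0]1
The non-blank tape span at halt is 11001.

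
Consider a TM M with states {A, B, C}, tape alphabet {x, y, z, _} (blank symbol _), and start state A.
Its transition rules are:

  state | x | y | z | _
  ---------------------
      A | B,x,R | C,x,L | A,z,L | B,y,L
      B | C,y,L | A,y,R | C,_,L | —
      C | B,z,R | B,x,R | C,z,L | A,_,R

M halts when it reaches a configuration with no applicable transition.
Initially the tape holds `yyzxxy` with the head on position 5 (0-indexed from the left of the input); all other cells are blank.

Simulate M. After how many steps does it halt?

state=A head=5 tape=yyzxx[y]   (A,y)→(C,x,L)
state=C head=4 tape=yyzx[x]x   (C,x)→(B,z,R)
state=B head=5 tape=yyzxz[x]   (B,x)→(C,y,L)
state=C head=4 tape=yyzx[z]y   (C,z)→(C,z,L)
state=C head=3 tape=yyz[x]zy   (C,x)→(B,z,R)
state=B head=4 tape=yyzz[z]y   (B,z)→(C,_,L)
state=C head=3 tape=yyz[z]_y   (C,z)→(C,z,L)
state=C head=2 tape=yy[z]z_y   (C,z)→(C,z,L)
state=C head=1 tape=y[y]zz_y   (C,y)→(B,x,R)
state=B head=2 tape=yx[z]z_y   (B,z)→(C,_,L)
state=C head=1 tape=y[x]_z_y   (C,x)→(B,z,R)
state=B head=2 tape=yz[_]z_y
M halts after 11 transitions.

11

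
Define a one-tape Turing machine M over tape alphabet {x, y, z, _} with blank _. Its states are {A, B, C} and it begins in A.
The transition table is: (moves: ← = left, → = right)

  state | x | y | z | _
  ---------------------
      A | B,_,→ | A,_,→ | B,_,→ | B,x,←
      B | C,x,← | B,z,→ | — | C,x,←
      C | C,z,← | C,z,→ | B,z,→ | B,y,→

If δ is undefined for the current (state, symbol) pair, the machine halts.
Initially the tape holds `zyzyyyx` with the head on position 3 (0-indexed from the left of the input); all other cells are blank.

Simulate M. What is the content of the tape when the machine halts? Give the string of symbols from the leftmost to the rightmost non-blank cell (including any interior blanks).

A | zyz[y]yyx_   read y → write _, move →, go to A
A | zyz_[y]yx_   read y → write _, move →, go to A
A | zyz__[y]x_   read y → write _, move →, go to A
A | zyz___[x]_   read x → write _, move →, go to B
B | zyz____[_]   read _ → write x, move ←, go to C
C | zyz___[_]x   read _ → write y, move →, go to B
B | zyz___y[x]   read x → write x, move ←, go to C
C | zyz___[y]x   read y → write z, move →, go to C
C | zyz___z[x]   read x → write z, move ←, go to C
C | zyz___[z]z   read z → write z, move →, go to B
B | zyz___z[z]
The non-blank tape span at halt is zyz___zz.

zyz___zz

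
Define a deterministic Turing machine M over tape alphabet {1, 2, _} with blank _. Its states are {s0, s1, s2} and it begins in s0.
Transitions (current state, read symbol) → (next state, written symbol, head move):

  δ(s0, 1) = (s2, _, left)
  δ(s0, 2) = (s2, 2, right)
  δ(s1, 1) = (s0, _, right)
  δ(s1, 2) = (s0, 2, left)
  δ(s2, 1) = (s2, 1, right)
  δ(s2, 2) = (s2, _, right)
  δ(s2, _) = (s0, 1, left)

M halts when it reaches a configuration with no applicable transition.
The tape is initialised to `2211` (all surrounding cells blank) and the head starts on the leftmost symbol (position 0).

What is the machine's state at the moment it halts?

state=s0 head=0 tape=[2]211_   (s0,2)→(s2,2,right)
state=s2 head=1 tape=2[2]11_   (s2,2)→(s2,_,right)
state=s2 head=2 tape=2_[1]1_   (s2,1)→(s2,1,right)
state=s2 head=3 tape=2_1[1]_   (s2,1)→(s2,1,right)
state=s2 head=4 tape=2_11[_]   (s2,_)→(s0,1,left)
state=s0 head=3 tape=2_1[1]1   (s0,1)→(s2,_,left)
state=s2 head=2 tape=2_[1]_1   (s2,1)→(s2,1,right)
state=s2 head=3 tape=2_1[_]1   (s2,_)→(s0,1,left)
state=s0 head=2 tape=2_[1]11   (s0,1)→(s2,_,left)
state=s2 head=1 tape=2[_]_11   (s2,_)→(s0,1,left)
state=s0 head=0 tape=[2]1_11   (s0,2)→(s2,2,right)
state=s2 head=1 tape=2[1]_11   (s2,1)→(s2,1,right)
state=s2 head=2 tape=21[_]11   (s2,_)→(s0,1,left)
state=s0 head=1 tape=2[1]111   (s0,1)→(s2,_,left)
state=s2 head=0 tape=[2]_111   (s2,2)→(s2,_,right)
state=s2 head=1 tape=_[_]111   (s2,_)→(s0,1,left)
state=s0 head=0 tape=[_]1111
No transition is defined for (s0, _); M halts in state s0.

s0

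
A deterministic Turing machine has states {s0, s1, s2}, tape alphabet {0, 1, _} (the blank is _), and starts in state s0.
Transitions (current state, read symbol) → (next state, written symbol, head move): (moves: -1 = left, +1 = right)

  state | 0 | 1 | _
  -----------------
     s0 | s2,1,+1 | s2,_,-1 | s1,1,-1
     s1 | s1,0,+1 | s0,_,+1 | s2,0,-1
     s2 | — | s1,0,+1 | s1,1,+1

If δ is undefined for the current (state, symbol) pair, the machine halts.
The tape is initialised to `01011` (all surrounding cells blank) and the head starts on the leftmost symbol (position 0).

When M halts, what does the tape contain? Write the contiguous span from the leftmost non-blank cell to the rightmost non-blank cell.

100000

s0 | [0]1011_   read 0 → write 1, move +1, go to s2
s2 | 1[1]011_   read 1 → write 0, move +1, go to s1
s1 | 10[0]11_   read 0 → write 0, move +1, go to s1
s1 | 100[1]1_   read 1 → write _, move +1, go to s0
s0 | 100_[1]_   read 1 → write _, move -1, go to s2
s2 | 100[_]__   read _ → write 1, move +1, go to s1
s1 | 1001[_]_   read _ → write 0, move -1, go to s2
s2 | 100[1]0_   read 1 → write 0, move +1, go to s1
s1 | 1000[0]_   read 0 → write 0, move +1, go to s1
s1 | 10000[_]   read _ → write 0, move -1, go to s2
s2 | 1000[0]0
The non-blank tape span at halt is 100000.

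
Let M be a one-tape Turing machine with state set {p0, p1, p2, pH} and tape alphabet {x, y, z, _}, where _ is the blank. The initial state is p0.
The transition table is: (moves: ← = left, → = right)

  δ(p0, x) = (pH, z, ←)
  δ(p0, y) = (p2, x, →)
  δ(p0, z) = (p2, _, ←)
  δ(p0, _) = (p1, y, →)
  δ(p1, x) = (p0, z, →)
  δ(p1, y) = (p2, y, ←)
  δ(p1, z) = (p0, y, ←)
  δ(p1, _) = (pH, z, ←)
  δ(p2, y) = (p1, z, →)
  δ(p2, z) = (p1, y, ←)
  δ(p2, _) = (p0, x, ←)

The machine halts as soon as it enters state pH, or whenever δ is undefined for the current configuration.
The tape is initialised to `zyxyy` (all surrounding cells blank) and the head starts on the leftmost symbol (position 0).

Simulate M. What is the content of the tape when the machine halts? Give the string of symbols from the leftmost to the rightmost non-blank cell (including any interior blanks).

p0 | __[z]yxyy_   read z → write _, move ←, go to p2
p2 | _[_]_yxyy_   read _ → write x, move ←, go to p0
p0 | [_]x_yxyy_   read _ → write y, move →, go to p1
p1 | y[x]_yxyy_   read x → write z, move →, go to p0
p0 | yz[_]yxyy_   read _ → write y, move →, go to p1
p1 | yzy[y]xyy_   read y → write y, move ←, go to p2
p2 | yz[y]yxyy_   read y → write z, move →, go to p1
p1 | yzz[y]xyy_   read y → write y, move ←, go to p2
p2 | yz[z]yxyy_   read z → write y, move ←, go to p1
p1 | y[z]yyxyy_   read z → write y, move ←, go to p0
p0 | [y]yyyxyy_   read y → write x, move →, go to p2
p2 | x[y]yyxyy_   read y → write z, move →, go to p1
p1 | xz[y]yxyy_   read y → write y, move ←, go to p2
p2 | x[z]yyxyy_   read z → write y, move ←, go to p1
p1 | [x]yyyxyy_   read x → write z, move →, go to p0
p0 | z[y]yyxyy_   read y → write x, move →, go to p2
p2 | zx[y]yxyy_   read y → write z, move →, go to p1
p1 | zxz[y]xyy_   read y → write y, move ←, go to p2
p2 | zx[z]yxyy_   read z → write y, move ←, go to p1
p1 | z[x]yyxyy_   read x → write z, move →, go to p0
p0 | zz[y]yxyy_   read y → write x, move →, go to p2
p2 | zzx[y]xyy_   read y → write z, move →, go to p1
p1 | zzxz[x]yy_   read x → write z, move →, go to p0
p0 | zzxzz[y]y_   read y → write x, move →, go to p2
p2 | zzxzzx[y]_   read y → write z, move →, go to p1
p1 | zzxzzxz[_]   read _ → write z, move ←, go to pH
pH | zzxzzx[z]z
The non-blank tape span at halt is zzxzzxzz.

zzxzzxzz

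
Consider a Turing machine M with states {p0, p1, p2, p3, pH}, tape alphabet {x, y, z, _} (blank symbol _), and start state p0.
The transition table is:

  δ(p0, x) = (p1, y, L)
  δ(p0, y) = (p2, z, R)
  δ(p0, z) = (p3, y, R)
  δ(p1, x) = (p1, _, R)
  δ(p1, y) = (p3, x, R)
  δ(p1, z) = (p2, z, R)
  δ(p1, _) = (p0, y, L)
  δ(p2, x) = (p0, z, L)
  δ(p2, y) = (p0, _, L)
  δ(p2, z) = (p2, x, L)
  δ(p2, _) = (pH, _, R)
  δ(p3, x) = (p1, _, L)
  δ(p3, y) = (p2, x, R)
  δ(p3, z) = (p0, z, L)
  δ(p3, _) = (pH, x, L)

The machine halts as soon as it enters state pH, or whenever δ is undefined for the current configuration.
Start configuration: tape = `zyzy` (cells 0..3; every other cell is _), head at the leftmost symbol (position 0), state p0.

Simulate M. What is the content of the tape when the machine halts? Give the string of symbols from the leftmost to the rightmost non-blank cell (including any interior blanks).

xxxy

state=p0 head=0 tape=_[z]yzy   (p0,z)→(p3,y,R)
state=p3 head=1 tape=_y[y]zy   (p3,y)→(p2,x,R)
state=p2 head=2 tape=_yx[z]y   (p2,z)→(p2,x,L)
state=p2 head=1 tape=_y[x]xy   (p2,x)→(p0,z,L)
state=p0 head=0 tape=_[y]zxy   (p0,y)→(p2,z,R)
state=p2 head=1 tape=_z[z]xy   (p2,z)→(p2,x,L)
state=p2 head=0 tape=_[z]xxy   (p2,z)→(p2,x,L)
state=p2 head=-1 tape=[_]xxxy   (p2,_)→(pH,_,R)
state=pH head=0 tape=_[x]xxy
The non-blank tape span at halt is xxxy.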